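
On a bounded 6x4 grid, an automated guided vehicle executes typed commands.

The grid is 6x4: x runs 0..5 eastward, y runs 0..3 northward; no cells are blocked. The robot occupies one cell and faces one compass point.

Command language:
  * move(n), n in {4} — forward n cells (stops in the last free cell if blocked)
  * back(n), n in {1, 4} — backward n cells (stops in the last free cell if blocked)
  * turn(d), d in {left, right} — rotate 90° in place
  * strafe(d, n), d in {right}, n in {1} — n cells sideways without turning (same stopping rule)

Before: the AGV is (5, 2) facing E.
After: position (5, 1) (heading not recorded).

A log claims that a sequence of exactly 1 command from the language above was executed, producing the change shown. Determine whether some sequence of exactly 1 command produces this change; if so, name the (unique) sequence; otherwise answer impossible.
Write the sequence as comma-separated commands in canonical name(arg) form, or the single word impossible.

strafe(right, 1)

initial: (5, 2) facing E
t=1 strafe(right, 1) ⇒ (5, 1) facing E
all 6 alternatives checked — unique.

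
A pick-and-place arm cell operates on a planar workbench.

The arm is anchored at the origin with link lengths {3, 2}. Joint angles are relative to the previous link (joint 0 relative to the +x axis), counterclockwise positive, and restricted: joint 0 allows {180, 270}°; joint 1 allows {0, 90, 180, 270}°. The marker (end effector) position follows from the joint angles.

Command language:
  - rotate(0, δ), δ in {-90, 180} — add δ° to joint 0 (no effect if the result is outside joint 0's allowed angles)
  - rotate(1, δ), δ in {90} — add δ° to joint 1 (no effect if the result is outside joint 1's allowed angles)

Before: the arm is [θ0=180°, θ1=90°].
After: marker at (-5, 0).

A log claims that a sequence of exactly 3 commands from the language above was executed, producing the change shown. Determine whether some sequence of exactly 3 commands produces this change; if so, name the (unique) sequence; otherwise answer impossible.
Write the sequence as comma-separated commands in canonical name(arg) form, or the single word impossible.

t0: [θ0=180°, θ1=90°]
[1] after rotate(1, 90): [θ0=180°, θ1=180°]
[2] after rotate(1, 90): [θ0=180°, θ1=270°]
[3] after rotate(1, 90): [θ0=180°, θ1=0°]
all 27 alternatives checked — unique.

rotate(1, 90), rotate(1, 90), rotate(1, 90)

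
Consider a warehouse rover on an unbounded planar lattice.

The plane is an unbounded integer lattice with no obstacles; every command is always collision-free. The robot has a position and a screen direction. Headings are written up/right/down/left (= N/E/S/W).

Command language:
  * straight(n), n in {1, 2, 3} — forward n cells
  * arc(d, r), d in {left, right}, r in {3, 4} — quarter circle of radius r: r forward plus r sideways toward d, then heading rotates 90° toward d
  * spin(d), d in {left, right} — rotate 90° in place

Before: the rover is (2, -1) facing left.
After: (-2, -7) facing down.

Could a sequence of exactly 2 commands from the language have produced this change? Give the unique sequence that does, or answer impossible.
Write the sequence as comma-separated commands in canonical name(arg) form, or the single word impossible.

key: cell and facing (now S) both changed — the 2 commands mix motion and turning
begin: (2, -1) facing left
t=1 arc(left, 4) ⇒ (-2, -5) facing down
t=2 straight(2) ⇒ (-2, -7) facing down
no other 2-command option fits: unique.

arc(left, 4), straight(2)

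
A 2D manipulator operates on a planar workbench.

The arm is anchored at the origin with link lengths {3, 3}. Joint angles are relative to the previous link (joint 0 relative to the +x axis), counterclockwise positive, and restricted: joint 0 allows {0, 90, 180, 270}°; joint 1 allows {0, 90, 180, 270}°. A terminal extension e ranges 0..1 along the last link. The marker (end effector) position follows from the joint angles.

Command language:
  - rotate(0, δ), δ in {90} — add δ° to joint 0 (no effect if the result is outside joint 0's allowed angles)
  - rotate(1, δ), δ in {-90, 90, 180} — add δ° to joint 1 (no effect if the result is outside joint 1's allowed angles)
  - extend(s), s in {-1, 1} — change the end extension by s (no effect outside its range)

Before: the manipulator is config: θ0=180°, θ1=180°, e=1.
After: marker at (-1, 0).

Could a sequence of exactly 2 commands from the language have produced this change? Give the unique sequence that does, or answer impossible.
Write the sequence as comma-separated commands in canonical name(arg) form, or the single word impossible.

from: config: θ0=180°, θ1=180°, e=1
step 1 (rotate(0, 90)): config: θ0=270°, θ1=180°, e=1
step 2 (rotate(0, 90)): config: θ0=0°, θ1=180°, e=1
no other 2-command option fits: unique.

rotate(0, 90), rotate(0, 90)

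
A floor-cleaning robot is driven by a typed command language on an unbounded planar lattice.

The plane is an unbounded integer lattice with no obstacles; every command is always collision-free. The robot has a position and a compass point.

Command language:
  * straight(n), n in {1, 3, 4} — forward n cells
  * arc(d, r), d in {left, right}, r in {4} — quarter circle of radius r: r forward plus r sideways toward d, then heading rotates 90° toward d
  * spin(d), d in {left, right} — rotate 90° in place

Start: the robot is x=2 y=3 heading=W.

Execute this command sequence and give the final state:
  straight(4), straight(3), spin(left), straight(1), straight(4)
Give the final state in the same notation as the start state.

initial: x=2 y=3 heading=W
step 1 (straight(4)): x=-2 y=3 heading=W
step 2 (straight(3)): x=-5 y=3 heading=W
step 3 (spin(left)): x=-5 y=3 heading=S
step 4 (straight(1)): x=-5 y=2 heading=S
step 5 (straight(4)): x=-5 y=-2 heading=S

x=-5 y=-2 heading=S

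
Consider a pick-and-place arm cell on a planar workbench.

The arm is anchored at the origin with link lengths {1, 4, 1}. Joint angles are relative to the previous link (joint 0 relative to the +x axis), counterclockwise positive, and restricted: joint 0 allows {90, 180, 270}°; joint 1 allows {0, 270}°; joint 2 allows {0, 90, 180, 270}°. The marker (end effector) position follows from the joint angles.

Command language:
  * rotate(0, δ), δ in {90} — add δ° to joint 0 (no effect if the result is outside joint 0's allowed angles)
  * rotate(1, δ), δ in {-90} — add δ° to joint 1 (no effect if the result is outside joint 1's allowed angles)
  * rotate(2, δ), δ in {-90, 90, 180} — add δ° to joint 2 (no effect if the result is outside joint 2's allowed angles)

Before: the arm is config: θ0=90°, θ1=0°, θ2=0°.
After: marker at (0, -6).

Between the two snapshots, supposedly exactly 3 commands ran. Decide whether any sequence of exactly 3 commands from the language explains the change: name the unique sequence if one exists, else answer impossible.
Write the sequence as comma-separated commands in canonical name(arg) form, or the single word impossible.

from: config: θ0=90°, θ1=0°, θ2=0°
[1] after rotate(0, 90): config: θ0=180°, θ1=0°, θ2=0°
[2] after rotate(0, 90): config: θ0=270°, θ1=0°, θ2=0°
[3] after rotate(0, 90): config: θ0=270°, θ1=0°, θ2=0°
no other 3-command option fits: unique.

rotate(0, 90), rotate(0, 90), rotate(0, 90)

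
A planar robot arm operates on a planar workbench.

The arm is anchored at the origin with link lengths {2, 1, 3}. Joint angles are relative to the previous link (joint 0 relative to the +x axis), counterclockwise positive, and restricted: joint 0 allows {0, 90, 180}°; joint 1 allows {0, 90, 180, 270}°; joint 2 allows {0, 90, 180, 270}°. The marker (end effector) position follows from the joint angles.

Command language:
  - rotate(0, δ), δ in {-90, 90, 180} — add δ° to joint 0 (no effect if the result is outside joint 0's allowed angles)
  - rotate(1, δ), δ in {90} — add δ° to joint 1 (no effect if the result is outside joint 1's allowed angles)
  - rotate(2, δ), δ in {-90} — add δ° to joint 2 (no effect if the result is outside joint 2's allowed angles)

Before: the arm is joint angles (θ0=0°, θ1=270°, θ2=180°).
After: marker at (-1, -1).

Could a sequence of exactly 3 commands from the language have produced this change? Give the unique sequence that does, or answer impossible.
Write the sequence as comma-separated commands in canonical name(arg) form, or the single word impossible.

rotate(2, -90), rotate(2, -90), rotate(2, -90)

t0: joint angles (θ0=0°, θ1=270°, θ2=180°)
1. rotate(2, -90) → joint angles (θ0=0°, θ1=270°, θ2=90°)
2. rotate(2, -90) → joint angles (θ0=0°, θ1=270°, θ2=0°)
3. rotate(2, -90) → joint angles (θ0=0°, θ1=270°, θ2=270°)
no rival 3-sequence matches.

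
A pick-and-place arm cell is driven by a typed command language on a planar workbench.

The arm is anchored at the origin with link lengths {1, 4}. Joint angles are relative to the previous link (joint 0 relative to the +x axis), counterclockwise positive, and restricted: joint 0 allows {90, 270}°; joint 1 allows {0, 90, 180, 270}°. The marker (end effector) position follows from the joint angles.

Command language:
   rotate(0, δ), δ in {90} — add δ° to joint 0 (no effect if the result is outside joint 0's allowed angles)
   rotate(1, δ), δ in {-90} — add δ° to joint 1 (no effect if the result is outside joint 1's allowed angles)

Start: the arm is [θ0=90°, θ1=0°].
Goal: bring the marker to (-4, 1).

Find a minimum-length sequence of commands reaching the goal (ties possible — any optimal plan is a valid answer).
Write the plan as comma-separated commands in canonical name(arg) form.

begin: [θ0=90°, θ1=0°]
1. rotate(1, -90) → [θ0=90°, θ1=270°]
2. rotate(1, -90) → [θ0=90°, θ1=180°]
3. rotate(1, -90) → [θ0=90°, θ1=90°]
no 2-step plan works, so 3 is optimal.

rotate(1, -90), rotate(1, -90), rotate(1, -90)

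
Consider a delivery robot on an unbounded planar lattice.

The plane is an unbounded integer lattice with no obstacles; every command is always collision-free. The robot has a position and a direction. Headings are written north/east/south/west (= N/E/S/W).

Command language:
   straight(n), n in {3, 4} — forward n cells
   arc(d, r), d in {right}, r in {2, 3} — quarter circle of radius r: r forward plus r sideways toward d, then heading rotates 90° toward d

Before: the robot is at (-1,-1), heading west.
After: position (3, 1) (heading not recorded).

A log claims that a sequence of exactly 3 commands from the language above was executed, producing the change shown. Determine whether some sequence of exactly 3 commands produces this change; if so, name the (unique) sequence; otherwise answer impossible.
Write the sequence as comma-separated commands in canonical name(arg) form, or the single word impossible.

arc(right, 2), arc(right, 3), arc(right, 3)

key: order matters: swapping arc(right, 2) and arc(right, 3) lands elsewhere
initial: at (-1,-1), heading west
[1] after arc(right, 2): at (-3,1), heading north
[2] after arc(right, 3): at (0,4), heading east
[3] after arc(right, 3): at (3,1), heading south
uniquely the one of 64 3-step routes that fits.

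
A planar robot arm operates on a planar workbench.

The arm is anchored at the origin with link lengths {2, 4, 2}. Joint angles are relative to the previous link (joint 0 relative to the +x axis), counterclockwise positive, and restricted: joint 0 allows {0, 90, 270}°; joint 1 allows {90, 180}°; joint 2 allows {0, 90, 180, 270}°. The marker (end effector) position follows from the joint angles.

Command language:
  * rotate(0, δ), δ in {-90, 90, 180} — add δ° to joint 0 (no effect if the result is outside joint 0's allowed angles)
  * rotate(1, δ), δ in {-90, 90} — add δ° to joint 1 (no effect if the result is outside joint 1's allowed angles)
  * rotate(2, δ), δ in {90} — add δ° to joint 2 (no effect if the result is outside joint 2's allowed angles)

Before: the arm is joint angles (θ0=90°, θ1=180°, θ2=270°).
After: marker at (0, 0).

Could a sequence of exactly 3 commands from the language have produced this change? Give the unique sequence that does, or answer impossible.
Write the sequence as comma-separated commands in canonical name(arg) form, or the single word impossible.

from: joint angles (θ0=90°, θ1=180°, θ2=270°)
step 1 (rotate(2, 90)): joint angles (θ0=90°, θ1=180°, θ2=0°)
step 2 (rotate(2, 90)): joint angles (θ0=90°, θ1=180°, θ2=90°)
step 3 (rotate(2, 90)): joint angles (θ0=90°, θ1=180°, θ2=180°)
no other 3-command option fits: unique.

rotate(2, 90), rotate(2, 90), rotate(2, 90)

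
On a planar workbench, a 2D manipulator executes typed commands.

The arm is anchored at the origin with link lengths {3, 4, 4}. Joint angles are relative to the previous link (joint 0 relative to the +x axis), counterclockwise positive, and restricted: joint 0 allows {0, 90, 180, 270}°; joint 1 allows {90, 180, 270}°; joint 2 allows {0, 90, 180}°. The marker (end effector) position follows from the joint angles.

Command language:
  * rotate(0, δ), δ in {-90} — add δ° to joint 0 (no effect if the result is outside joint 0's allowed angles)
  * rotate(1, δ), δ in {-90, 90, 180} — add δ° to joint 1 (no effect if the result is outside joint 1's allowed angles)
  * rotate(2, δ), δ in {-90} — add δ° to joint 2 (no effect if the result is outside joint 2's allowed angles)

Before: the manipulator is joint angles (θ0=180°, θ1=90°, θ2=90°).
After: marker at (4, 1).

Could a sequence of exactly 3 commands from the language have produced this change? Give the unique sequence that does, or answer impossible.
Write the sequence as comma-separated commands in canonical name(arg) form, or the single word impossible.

t0: joint angles (θ0=180°, θ1=90°, θ2=90°)
[1] after rotate(0, -90): joint angles (θ0=90°, θ1=90°, θ2=90°)
[2] after rotate(0, -90): joint angles (θ0=0°, θ1=90°, θ2=90°)
[3] after rotate(0, -90): joint angles (θ0=270°, θ1=90°, θ2=90°)
all 125 alternatives checked — unique.

rotate(0, -90), rotate(0, -90), rotate(0, -90)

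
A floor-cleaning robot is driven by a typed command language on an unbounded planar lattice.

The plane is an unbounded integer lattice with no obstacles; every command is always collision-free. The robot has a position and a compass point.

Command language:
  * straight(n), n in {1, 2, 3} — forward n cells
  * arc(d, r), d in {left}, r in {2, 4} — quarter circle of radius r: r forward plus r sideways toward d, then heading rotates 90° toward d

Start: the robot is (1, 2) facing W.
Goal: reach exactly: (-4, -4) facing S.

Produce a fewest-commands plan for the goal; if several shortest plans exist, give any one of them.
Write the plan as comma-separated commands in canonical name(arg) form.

initial: (1, 2) facing W
[1] after straight(1): (0, 2) facing W
[2] after arc(left, 4): (-4, -2) facing S
[3] after straight(2): (-4, -4) facing S
nothing shorter than 3 reaches the goal.

straight(1), arc(left, 4), straight(2)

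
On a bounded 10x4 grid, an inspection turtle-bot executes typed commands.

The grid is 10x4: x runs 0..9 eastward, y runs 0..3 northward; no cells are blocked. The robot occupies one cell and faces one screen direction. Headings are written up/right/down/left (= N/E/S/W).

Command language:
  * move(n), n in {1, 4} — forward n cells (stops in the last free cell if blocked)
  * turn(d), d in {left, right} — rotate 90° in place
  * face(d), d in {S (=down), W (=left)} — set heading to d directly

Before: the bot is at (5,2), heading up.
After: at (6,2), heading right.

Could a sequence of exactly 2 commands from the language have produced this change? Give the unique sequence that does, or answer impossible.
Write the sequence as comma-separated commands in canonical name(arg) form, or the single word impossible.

key: cell and facing (now E) both changed — the 2 commands mix motion and turning
initial: at (5,2), heading up
1. turn(right) → at (5,2), heading right
2. move(1) → at (6,2), heading right
no other 2-command option fits: unique.

turn(right), move(1)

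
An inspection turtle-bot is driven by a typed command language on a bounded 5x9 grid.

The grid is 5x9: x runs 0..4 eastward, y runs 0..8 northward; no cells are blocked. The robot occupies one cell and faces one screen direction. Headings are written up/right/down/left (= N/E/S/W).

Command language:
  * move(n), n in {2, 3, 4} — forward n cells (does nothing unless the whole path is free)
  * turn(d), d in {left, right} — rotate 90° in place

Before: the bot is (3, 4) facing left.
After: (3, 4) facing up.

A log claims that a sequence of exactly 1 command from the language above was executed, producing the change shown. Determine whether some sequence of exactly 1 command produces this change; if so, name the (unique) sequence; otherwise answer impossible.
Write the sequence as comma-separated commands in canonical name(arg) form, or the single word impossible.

key: parked at (3,4) the whole time — nothing moves the robot
initial: (3, 4) facing left
t=1 turn(right) ⇒ (3, 4) facing up
no rival 1-sequence matches.

turn(right)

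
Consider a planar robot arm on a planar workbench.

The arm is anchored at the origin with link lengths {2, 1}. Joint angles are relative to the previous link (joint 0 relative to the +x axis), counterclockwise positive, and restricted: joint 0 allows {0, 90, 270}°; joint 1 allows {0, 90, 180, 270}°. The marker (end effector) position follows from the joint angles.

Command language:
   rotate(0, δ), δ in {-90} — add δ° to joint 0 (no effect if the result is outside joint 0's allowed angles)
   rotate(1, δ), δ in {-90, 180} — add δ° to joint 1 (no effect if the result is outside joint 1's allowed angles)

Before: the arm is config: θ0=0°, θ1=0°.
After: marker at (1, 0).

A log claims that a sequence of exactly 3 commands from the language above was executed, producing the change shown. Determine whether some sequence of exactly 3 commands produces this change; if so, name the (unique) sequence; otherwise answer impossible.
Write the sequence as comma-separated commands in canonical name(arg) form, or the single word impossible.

begin: config: θ0=0°, θ1=0°
[1] after rotate(1, 180): config: θ0=0°, θ1=180°
[2] after rotate(1, 180): config: θ0=0°, θ1=0°
[3] after rotate(1, 180): config: θ0=0°, θ1=180°
all 27 alternatives checked — unique.

rotate(1, 180), rotate(1, 180), rotate(1, 180)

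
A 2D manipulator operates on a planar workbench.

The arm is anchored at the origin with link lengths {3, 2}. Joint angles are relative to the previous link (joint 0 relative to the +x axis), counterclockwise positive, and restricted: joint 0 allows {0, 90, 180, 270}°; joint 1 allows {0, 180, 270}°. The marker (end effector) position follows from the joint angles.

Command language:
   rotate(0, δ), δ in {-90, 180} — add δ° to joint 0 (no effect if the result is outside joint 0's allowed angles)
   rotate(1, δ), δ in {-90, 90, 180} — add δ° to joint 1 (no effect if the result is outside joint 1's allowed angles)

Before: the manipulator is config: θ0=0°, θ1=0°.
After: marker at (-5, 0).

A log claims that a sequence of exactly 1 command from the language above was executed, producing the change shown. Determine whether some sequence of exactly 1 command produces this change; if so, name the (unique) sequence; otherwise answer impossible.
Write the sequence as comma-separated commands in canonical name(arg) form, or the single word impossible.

rotate(0, 180)

start: config: θ0=0°, θ1=0°
1. rotate(0, 180) → config: θ0=180°, θ1=0°
all 5 alternatives checked — unique.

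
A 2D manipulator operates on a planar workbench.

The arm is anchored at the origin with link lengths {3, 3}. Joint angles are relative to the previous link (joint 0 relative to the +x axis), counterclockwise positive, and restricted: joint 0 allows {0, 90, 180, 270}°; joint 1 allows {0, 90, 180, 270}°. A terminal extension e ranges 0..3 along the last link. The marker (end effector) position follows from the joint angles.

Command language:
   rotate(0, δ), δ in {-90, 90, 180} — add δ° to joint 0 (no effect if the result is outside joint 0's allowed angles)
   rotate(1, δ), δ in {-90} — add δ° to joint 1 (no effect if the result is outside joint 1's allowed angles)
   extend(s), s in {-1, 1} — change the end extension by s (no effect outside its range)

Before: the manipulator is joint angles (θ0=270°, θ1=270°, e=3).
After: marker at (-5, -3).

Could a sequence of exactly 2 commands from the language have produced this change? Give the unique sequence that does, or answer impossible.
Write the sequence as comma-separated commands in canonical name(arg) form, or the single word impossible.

key: running extend(-1) before extend(1) would end elsewhere — order is forced
from: joint angles (θ0=270°, θ1=270°, e=3)
step 1 (extend(1)): joint angles (θ0=270°, θ1=270°, e=3)
step 2 (extend(-1)): joint angles (θ0=270°, θ1=270°, e=2)
no other 2-command option fits: unique.

extend(1), extend(-1)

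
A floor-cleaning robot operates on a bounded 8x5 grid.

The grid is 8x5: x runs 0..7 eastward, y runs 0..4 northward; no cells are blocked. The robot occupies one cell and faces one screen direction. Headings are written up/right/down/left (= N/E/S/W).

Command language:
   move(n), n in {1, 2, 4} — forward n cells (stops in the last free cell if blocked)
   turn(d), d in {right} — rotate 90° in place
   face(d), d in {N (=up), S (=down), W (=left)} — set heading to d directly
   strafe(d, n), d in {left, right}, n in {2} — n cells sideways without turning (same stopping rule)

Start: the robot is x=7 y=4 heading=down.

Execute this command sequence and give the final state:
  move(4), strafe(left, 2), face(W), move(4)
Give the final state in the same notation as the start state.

x=3 y=0 heading=left

t0: x=7 y=4 heading=down
step 1 (move(4)): x=7 y=0 heading=down
step 2 (strafe(left, 2)): x=7 y=0 heading=down
step 3 (face(W)): x=7 y=0 heading=left
step 4 (move(4)): x=3 y=0 heading=left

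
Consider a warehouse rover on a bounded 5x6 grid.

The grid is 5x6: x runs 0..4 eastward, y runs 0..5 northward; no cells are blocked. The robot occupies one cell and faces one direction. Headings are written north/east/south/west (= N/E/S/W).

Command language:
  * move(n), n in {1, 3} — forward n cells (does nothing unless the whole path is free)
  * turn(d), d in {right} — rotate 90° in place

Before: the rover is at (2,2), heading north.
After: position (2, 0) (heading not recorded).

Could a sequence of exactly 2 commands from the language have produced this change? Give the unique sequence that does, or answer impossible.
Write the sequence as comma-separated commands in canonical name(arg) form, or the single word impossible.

all 9 sequences checked — none match.

impossible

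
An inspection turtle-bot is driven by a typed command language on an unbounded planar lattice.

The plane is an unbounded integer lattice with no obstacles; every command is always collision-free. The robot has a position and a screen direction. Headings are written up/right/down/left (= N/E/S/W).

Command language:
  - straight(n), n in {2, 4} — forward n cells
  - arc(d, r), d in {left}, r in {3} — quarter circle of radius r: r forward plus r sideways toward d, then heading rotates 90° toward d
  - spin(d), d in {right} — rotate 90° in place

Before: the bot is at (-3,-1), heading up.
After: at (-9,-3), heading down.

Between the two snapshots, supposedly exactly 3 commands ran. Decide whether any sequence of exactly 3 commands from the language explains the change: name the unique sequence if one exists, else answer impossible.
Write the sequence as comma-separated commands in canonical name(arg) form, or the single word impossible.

key: position moved to (-9,-3) AND the heading swung to S — translation plus rotation needed
start: at (-3,-1), heading up
t=1 arc(left, 3) ⇒ at (-6,2), heading left
t=2 arc(left, 3) ⇒ at (-9,-1), heading down
t=3 straight(2) ⇒ at (-9,-3), heading down
uniquely the one of 64 3-step routes that fits.

arc(left, 3), arc(left, 3), straight(2)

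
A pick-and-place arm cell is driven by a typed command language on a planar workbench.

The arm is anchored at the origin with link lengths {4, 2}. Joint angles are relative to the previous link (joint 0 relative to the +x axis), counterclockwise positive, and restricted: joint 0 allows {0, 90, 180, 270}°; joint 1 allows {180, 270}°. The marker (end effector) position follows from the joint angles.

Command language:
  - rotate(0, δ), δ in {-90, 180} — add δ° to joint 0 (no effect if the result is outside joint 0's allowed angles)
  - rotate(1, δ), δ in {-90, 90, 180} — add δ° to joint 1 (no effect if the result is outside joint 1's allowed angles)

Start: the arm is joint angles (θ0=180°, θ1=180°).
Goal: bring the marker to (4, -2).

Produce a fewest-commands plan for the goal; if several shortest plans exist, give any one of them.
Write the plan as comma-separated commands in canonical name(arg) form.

rotate(1, 90), rotate(0, 180)

begin: joint angles (θ0=180°, θ1=180°)
t=1 rotate(1, 90) ⇒ joint angles (θ0=180°, θ1=270°)
t=2 rotate(0, 180) ⇒ joint angles (θ0=0°, θ1=270°)
shorter routes all fall short; 2 is best.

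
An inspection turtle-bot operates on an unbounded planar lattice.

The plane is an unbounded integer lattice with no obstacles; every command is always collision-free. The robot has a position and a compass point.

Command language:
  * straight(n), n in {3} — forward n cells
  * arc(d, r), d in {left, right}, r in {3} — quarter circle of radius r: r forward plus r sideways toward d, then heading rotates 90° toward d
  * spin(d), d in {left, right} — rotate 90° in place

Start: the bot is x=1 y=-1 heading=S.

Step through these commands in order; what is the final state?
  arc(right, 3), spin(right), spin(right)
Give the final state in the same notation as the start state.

x=-2 y=-4 heading=E

from: x=1 y=-1 heading=S
step 1 (arc(right, 3)): x=-2 y=-4 heading=W
step 2 (spin(right)): x=-2 y=-4 heading=N
step 3 (spin(right)): x=-2 y=-4 heading=E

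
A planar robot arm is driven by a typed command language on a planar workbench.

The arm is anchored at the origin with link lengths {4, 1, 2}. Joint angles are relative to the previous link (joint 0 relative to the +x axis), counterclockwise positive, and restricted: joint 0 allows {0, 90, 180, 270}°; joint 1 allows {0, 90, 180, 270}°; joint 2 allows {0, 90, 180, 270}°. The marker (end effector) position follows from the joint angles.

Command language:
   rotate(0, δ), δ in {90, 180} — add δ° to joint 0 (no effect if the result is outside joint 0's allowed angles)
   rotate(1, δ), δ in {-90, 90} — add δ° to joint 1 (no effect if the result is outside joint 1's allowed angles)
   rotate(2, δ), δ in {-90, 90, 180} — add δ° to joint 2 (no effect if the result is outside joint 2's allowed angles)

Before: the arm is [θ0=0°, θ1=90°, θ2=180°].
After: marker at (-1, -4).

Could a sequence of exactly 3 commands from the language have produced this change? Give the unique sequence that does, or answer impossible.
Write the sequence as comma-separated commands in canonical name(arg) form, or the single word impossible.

rotate(0, 90), rotate(0, 90), rotate(0, 90)

begin: [θ0=0°, θ1=90°, θ2=180°]
1. rotate(0, 90) → [θ0=90°, θ1=90°, θ2=180°]
2. rotate(0, 90) → [θ0=180°, θ1=90°, θ2=180°]
3. rotate(0, 90) → [θ0=270°, θ1=90°, θ2=180°]
all 343 alternatives checked — unique.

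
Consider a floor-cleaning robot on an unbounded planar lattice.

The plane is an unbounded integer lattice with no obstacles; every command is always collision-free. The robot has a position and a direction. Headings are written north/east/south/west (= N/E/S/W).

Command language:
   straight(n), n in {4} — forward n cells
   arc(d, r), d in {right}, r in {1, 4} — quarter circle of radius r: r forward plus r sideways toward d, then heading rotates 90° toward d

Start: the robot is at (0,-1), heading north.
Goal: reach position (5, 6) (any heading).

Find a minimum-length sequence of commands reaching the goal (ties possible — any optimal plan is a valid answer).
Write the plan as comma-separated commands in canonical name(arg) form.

from: at (0,-1), heading north
1. straight(4) → at (0,3), heading north
2. arc(right, 4) → at (4,7), heading east
3. arc(right, 1) → at (5,6), heading south
shorter routes all fall short; 3 is best.

straight(4), arc(right, 4), arc(right, 1)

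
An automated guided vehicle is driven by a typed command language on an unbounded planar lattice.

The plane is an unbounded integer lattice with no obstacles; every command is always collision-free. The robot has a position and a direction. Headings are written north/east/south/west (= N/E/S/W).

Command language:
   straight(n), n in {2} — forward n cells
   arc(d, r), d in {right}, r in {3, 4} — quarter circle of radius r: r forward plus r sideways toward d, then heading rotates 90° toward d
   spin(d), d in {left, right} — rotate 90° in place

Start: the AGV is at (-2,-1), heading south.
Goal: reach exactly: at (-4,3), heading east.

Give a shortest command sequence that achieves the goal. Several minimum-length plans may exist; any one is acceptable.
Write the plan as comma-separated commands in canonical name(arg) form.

initial: at (-2,-1), heading south
step 1 (arc(right, 3)): at (-5,-4), heading west
step 2 (arc(right, 3)): at (-8,-1), heading north
step 3 (arc(right, 4)): at (-4,3), heading east
no 2-step plan works, so 3 is optimal.

arc(right, 3), arc(right, 3), arc(right, 4)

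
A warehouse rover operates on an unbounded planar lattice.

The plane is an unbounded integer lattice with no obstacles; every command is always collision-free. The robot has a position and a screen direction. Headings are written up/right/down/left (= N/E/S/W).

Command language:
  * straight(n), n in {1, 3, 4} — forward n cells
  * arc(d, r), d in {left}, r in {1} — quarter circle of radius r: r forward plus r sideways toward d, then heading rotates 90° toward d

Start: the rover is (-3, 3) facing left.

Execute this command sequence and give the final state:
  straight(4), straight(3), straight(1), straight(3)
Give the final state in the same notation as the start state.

begin: (-3, 3) facing left
step 1 (straight(4)): (-7, 3) facing left
step 2 (straight(3)): (-10, 3) facing left
step 3 (straight(1)): (-11, 3) facing left
step 4 (straight(3)): (-14, 3) facing left

(-14, 3) facing left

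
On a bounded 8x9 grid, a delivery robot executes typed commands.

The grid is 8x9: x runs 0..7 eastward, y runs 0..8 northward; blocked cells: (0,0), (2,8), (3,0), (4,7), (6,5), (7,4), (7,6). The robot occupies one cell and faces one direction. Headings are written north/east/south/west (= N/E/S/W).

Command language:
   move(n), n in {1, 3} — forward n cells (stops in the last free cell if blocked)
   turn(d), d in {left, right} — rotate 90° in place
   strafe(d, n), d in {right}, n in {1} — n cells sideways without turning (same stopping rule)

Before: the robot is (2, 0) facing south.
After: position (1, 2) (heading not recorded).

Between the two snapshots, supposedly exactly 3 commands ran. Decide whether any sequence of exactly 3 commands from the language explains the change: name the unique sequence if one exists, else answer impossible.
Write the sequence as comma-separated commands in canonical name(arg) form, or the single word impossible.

impossible

all 125 sequences checked — none match.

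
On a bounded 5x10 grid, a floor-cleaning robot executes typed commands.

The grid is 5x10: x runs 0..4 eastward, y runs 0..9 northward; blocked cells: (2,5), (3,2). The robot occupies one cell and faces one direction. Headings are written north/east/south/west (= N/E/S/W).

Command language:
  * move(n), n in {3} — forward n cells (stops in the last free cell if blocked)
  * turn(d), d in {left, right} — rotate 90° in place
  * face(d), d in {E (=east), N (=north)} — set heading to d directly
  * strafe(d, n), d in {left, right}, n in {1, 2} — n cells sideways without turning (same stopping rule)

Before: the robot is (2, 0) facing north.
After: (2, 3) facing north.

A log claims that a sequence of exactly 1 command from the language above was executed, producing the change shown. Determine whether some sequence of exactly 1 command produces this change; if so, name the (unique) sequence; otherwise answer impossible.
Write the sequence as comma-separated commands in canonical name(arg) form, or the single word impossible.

move(3)

key: still facing N — the one step turns nothing
begin: (2, 0) facing north
1. move(3) → (2, 3) facing north
no rival 1-sequence matches.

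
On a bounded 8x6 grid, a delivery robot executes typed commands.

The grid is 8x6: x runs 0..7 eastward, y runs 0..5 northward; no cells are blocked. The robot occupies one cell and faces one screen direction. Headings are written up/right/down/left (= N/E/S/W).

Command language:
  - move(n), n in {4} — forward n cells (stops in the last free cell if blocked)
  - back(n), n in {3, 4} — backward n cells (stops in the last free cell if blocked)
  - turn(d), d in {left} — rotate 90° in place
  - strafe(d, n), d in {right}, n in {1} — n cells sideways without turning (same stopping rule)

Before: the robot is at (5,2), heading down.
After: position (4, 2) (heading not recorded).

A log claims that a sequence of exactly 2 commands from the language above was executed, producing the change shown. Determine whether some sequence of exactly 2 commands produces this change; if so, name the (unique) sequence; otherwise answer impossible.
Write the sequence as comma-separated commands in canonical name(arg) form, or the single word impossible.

strafe(right, 1), turn(left)

key: order matters: swapping strafe(right, 1) and turn(left) lands elsewhere
t0: at (5,2), heading down
1. strafe(right, 1) → at (4,2), heading down
2. turn(left) → at (4,2), heading right
no rival 2-sequence matches.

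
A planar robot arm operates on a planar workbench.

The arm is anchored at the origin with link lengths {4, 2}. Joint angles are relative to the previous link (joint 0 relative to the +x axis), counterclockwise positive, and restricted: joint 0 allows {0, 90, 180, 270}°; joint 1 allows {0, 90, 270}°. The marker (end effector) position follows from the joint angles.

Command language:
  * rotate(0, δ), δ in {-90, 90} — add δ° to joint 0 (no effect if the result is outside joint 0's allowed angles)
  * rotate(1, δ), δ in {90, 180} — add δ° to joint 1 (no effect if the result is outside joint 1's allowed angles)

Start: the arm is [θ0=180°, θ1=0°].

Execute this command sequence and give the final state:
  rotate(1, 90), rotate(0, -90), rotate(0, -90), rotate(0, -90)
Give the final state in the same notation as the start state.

initial: [θ0=180°, θ1=0°]
t=1 rotate(1, 90) ⇒ [θ0=180°, θ1=90°]
t=2 rotate(0, -90) ⇒ [θ0=90°, θ1=90°]
t=3 rotate(0, -90) ⇒ [θ0=0°, θ1=90°]
t=4 rotate(0, -90) ⇒ [θ0=270°, θ1=90°]

[θ0=270°, θ1=90°]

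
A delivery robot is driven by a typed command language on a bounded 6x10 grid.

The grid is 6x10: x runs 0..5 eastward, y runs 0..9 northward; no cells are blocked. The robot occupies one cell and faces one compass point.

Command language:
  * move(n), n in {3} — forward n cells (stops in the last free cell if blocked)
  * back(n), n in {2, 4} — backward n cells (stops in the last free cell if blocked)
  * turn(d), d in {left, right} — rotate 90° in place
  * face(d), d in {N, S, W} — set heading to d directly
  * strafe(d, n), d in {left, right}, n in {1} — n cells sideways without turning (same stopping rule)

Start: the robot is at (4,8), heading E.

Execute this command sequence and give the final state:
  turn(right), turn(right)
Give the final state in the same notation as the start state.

at (4,8), heading W

initial: at (4,8), heading E
1. turn(right) → at (4,8), heading S
2. turn(right) → at (4,8), heading W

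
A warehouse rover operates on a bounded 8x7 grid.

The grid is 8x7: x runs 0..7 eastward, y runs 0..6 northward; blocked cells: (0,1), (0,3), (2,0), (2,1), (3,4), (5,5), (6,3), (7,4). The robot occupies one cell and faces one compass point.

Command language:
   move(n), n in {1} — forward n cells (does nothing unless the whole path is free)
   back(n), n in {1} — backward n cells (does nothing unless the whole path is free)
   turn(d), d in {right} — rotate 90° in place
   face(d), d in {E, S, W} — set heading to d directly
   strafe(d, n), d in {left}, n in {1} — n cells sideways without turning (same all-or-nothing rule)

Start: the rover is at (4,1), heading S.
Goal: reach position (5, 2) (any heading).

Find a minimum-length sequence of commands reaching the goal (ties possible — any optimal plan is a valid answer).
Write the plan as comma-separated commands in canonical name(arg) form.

back(1), strafe(left, 1)

start: at (4,1), heading S
t=1 back(1) ⇒ at (4,2), heading S
t=2 strafe(left, 1) ⇒ at (5,2), heading S
nothing shorter than 2 reaches the goal.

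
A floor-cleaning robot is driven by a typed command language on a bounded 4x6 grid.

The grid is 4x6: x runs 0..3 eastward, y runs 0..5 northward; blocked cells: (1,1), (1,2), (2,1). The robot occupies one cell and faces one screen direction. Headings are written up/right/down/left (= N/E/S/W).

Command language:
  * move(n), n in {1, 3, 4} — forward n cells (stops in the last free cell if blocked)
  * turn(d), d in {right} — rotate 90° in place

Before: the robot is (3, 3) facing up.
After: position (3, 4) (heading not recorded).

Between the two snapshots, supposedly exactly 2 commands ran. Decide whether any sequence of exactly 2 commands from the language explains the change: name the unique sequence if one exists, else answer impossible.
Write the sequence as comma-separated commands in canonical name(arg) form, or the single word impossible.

key: running turn(right) before move(1) would end elsewhere — order is forced
begin: (3, 3) facing up
t=1 move(1) ⇒ (3, 4) facing up
t=2 turn(right) ⇒ (3, 4) facing right
no rival 2-sequence matches.

move(1), turn(right)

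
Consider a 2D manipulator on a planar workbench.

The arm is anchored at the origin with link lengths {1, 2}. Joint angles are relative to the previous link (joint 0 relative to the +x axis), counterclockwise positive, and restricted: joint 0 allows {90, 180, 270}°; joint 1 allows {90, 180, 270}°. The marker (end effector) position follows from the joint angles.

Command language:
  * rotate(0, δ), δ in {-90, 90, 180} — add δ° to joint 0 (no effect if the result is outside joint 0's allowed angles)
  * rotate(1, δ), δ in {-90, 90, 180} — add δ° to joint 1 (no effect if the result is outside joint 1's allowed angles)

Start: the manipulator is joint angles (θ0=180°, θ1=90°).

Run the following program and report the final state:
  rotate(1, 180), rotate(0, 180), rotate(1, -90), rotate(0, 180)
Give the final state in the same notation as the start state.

from: joint angles (θ0=180°, θ1=90°)
t=1 rotate(1, 180) ⇒ joint angles (θ0=180°, θ1=270°)
t=2 rotate(0, 180) ⇒ joint angles (θ0=180°, θ1=270°)
t=3 rotate(1, -90) ⇒ joint angles (θ0=180°, θ1=180°)
t=4 rotate(0, 180) ⇒ joint angles (θ0=180°, θ1=180°)

joint angles (θ0=180°, θ1=180°)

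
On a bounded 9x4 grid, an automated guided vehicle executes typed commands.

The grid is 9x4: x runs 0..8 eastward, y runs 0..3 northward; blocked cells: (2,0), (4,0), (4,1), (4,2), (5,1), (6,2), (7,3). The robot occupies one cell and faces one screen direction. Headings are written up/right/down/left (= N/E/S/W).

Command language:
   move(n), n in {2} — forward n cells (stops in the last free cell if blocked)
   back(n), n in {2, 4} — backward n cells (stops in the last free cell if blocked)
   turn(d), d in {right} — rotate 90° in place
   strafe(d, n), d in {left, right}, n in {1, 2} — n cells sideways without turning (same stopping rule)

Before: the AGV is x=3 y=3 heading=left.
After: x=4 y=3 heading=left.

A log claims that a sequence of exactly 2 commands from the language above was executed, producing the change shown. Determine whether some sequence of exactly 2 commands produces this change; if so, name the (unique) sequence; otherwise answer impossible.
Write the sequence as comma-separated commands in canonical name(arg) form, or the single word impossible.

back(4), move(2)

key: heading stays W — no command in the sequence turns
start: x=3 y=3 heading=left
t=1 back(4) ⇒ x=6 y=3 heading=left
t=2 move(2) ⇒ x=4 y=3 heading=left
uniquely the one of 64 2-step routes that fits.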